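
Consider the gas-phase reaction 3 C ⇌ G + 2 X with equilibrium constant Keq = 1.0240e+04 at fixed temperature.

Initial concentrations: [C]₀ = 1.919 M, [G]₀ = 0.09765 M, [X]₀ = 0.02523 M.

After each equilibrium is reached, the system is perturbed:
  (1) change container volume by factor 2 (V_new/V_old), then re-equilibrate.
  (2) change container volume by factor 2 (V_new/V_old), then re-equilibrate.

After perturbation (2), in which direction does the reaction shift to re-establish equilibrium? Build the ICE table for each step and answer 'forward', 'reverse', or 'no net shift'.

Direction: no net shift

Q₀ = 8.7959e-06 vs Keq = 1.0240e+04 ⇒ Q<K, forward
Step 1:
                  C         G         X
  I           1.919   0.09765   0.02523
  C          -1.871    0.6235     1.247
  E         0.04849    0.7212     1.272
  solve Keq expr → x = 0.6235; check Q = 1.0240e+04
Then change container volume by factor 2 (V_new/V_old).
Step 2:
                  C         G         X
  I         0.02424    0.3606    0.6361
  C               0         0         0
  E         0.02424    0.3606    0.6361
  solve Keq expr → x = 0; check Q = 1.0240e+04
Then change container volume by factor 2 (V_new/V_old).
Step 3:
                  C         G         X
  I         0.01212    0.1803    0.3181
  C               0         0         0
  E         0.01212    0.1803    0.3181
  solve Keq expr → x = 0; check Q = 1.0240e+04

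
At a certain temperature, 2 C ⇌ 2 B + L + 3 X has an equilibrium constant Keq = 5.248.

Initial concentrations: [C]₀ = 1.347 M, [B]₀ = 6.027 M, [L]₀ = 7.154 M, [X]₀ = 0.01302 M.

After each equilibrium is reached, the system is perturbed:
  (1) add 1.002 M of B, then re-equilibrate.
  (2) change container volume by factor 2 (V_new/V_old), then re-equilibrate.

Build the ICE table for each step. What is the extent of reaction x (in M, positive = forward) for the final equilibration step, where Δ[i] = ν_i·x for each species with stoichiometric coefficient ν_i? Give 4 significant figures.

Q₀ = 3.1612e-04 vs Keq = 5.248 ⇒ Q<K, forward
Step 1:
                  C         B         L         X
  Initial     1.347     6.027     7.154   0.01302
  Change    -0.1869    0.1869   0.09344    0.2803
  Equil        1.16     6.214     7.247    0.2933
  solve Keq expr → x = 0.09344; check Q = 5.248
Then add 1.002 M of B.
Step 2:
                  C         B         L         X
  Initial      1.16     7.216     7.247    0.2933
  Change    0.01653  -0.01653 -0.008266   -0.0248
  Equil       1.177     7.199     7.239    0.2685
  solve Keq expr → x = -0.008266; check Q = 5.248
Then change container volume by factor 2 (V_new/V_old).
Step 3:
                  C         B         L         X
  Initial    0.5883       3.6      3.62    0.1343
  Change     -0.104     0.104   0.05199     0.156
  Equil      0.4844     3.704     3.672    0.2902
  solve Keq expr → x = 0.05199; check Q = 5.248

x = 0.05199 M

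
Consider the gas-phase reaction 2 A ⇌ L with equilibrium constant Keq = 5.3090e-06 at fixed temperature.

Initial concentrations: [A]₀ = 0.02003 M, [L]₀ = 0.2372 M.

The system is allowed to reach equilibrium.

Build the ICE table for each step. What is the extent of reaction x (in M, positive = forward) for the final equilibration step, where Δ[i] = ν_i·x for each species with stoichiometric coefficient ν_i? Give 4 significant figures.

x = -0.2372 M

Q₀ = 591.2 vs Keq = 5.3090e-06 ⇒ Q>K, reverse
Step 1:
                   A          L
  Initial    0.02003     0.2372
  Change      0.4744    -0.2372
  Equil       0.4944 1.2978e-06
  solve Keq expr → x = -0.2372; check Q = 5.3090e-06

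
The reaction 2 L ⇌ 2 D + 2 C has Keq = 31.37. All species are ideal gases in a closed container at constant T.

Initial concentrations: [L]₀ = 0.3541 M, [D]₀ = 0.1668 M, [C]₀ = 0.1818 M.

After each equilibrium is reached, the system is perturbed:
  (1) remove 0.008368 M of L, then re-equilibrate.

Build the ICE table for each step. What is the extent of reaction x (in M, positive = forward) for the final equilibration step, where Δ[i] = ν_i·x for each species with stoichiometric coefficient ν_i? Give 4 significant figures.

x = -0.003569 M

Q₀ = 0.007334 vs Keq = 31.37 ⇒ Q<K, forward
Step 1:
                  L         D         C
  I          0.3541    0.1668    0.1818
  C         -0.3119    0.3119    0.3119
  E          0.0422    0.4787    0.4937
  solve Keq expr → x = 0.156; check Q = 31.37
Then remove 0.008368 M of L.
Step 2:
                  L         D         C
  I         0.03383    0.4787    0.4937
  C        0.007138 -0.007138 -0.007138
  E         0.04097    0.4716    0.4866
  solve Keq expr → x = -0.003569; check Q = 31.37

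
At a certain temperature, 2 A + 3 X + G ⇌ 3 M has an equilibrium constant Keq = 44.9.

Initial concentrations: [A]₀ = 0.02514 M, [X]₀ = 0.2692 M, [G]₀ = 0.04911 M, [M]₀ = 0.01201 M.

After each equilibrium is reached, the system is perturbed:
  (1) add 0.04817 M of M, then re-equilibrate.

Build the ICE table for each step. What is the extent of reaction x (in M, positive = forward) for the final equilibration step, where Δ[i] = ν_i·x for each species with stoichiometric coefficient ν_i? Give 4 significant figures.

Q₀ = 2.861 vs Keq = 44.9 ⇒ Q<K, forward
Step 1:
                   A          X          G          M
  I          0.02514     0.2692    0.04911    0.01201
  C        -0.007067    -0.0106  -0.003534     0.0106
  E          0.01807     0.2586    0.04558    0.02261
  solve Keq expr → x = 0.003534; check Q = 44.9
Then add 0.04817 M of M.
Step 2:
                   A          X          G          M
  I          0.01807     0.2586    0.04558    0.07078
  C          0.01866      0.028   0.009332     -0.028
  E          0.03674     0.2866    0.05491    0.04279
  solve Keq expr → x = -0.009332; check Q = 44.9

x = -0.009332 M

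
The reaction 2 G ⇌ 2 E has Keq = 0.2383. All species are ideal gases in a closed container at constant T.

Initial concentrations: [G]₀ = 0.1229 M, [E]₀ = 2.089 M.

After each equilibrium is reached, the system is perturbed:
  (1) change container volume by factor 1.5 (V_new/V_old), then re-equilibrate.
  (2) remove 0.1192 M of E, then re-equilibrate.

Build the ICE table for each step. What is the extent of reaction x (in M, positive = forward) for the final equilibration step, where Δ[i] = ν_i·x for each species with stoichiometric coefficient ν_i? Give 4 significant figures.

Q₀ = 288.9 vs Keq = 0.2383 ⇒ Q>K, reverse
Step 1:
                   G          E
  init        0.1229      2.089
  Δ            1.363     -1.363
  eq           1.486     0.7256
  solve Keq expr → x = -0.6817; check Q = 0.2383
Then change container volume by factor 1.5 (V_new/V_old).
Step 2:
                   G          E
  init        0.9909     0.4837
  Δ                0          0
  eq          0.9909     0.4837
  solve Keq expr → x = 0; check Q = 0.2383
Then remove 0.1192 M of E.
Step 3:
                   G          E
  init        0.9909     0.3645
  Δ          -0.0801     0.0801
  eq          0.9108     0.4446
  solve Keq expr → x = 0.04005; check Q = 0.2383

x = 0.04005 M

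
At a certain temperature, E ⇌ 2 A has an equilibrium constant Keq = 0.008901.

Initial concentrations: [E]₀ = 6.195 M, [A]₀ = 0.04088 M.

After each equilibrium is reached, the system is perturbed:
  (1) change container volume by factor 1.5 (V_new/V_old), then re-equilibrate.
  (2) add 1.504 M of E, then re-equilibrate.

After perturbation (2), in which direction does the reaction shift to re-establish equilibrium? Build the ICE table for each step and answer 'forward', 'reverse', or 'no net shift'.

Direction: forward

Q₀ = 2.6976e-04 vs Keq = 0.008901 ⇒ Q<K, forward
Step 1:
                    E           A
  I             6.195     0.04088
  C          -0.09606      0.1921
  E             6.099       0.233
  solve Keq expr → x = 0.09606; check Q = 0.008901
Then change container volume by factor 1.5 (V_new/V_old).
Step 2:
                    E           A
  I             4.066      0.1553
  C          -0.01725     0.03451
  E             4.049      0.1898
  solve Keq expr → x = 0.01725; check Q = 0.008901
Then add 1.504 M of E.
Step 3:
                    E           A
  I             5.553      0.1898
  C          -0.01608     0.03216
  E             5.537       0.222
  solve Keq expr → x = 0.01608; check Q = 0.008901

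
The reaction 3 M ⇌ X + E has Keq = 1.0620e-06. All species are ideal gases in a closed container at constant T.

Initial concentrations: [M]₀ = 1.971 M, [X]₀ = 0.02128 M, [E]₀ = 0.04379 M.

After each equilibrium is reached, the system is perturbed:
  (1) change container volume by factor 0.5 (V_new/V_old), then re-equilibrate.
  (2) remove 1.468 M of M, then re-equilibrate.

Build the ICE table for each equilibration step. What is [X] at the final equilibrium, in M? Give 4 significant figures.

Q₀ = 1.2170e-04 vs Keq = 1.0620e-06 ⇒ Q>K, reverse
Step 1:
                    M           X           E
  init          1.971     0.02128     0.04379
  Δ           0.06267    -0.02089    -0.02089
  eq            2.034  3.9006e-04      0.0229
  solve Keq expr → x = -0.02089; check Q = 1.0620e-06
Then change container volume by factor 0.5 (V_new/V_old).
Step 2:
                    M           X           E
  init          4.067  7.8012e-04      0.0458
  Δ         -0.002257  7.5235e-04  7.5235e-04
  eq            4.065    0.001532     0.04655
  solve Keq expr → x = 7.5235e-04; check Q = 1.0620e-06
Then remove 1.468 M of M.
Step 3:
                    M           X           E
  init          2.597    0.001532     0.04655
  Δ          0.003364   -0.001121   -0.001121
  eq              2.6  4.1107e-04     0.04543
  solve Keq expr → x = -0.001121; check Q = 1.0620e-06

[X]_eq = 4.1107e-04 M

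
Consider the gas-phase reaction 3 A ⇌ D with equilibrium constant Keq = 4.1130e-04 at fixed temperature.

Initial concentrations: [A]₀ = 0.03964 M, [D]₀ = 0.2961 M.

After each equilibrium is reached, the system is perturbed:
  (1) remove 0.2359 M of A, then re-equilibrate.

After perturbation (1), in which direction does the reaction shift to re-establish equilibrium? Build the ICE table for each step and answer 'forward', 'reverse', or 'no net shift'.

Direction: reverse

Q₀ = 4754 vs Keq = 4.1130e-04 ⇒ Q>K, reverse
Step 1:
                  A         D
  I         0.03964    0.2961
  C          0.8873   -0.2958
  E           0.927 3.2760e-04
  solve Keq expr → x = -0.2958; check Q = 4.1130e-04
Then remove 0.2359 M of A.
Step 2:
                  A         D
  I          0.6911 3.2760e-04
  C       5.7456e-04 -1.9152e-04
  E          0.6916 1.3608e-04
  solve Keq expr → x = -1.9152e-04; check Q = 4.1130e-04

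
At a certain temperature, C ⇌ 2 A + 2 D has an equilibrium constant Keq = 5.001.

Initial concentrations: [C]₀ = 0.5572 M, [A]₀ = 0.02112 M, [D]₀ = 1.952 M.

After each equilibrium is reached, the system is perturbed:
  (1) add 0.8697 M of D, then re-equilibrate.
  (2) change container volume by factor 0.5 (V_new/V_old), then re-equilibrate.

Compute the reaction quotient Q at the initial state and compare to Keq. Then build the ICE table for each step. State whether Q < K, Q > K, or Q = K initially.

Q₀ = 0.00305 vs Keq = 5.001 ⇒ Q<K, forward
Step 1:
                   C          A          D
  init        0.5572    0.02112      1.952
  Δ          -0.2452     0.4903     0.4903
  eq           0.312     0.5115      2.442
  solve Keq expr → x = 0.2452; check Q = 5.001
Then add 0.8697 M of D.
Step 2:
                   C          A          D
  init         0.312     0.5115      3.312
  Δ          0.04738   -0.09476   -0.09476
  eq          0.3594     0.4167      3.217
  solve Keq expr → x = -0.04738; check Q = 5.001
Then change container volume by factor 0.5 (V_new/V_old).
Step 3:
                   C          A          D
  init        0.7188     0.8334      6.435
  Δ           0.2338    -0.4676    -0.4676
  eq          0.9526     0.3658      5.967
  solve Keq expr → x = -0.2338; check Q = 5.001

Q₀ = 0.00305; Q < K (proceeds forward)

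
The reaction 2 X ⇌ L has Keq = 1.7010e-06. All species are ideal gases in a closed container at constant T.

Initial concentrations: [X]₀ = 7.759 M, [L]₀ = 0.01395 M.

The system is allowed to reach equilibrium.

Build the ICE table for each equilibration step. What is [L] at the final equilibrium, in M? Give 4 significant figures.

Q₀ = 2.3172e-04 vs Keq = 1.7010e-06 ⇒ Q>K, reverse
Step 1:
                   X          L
  I            7.759    0.01395
  C          0.02769   -0.01385
  E            7.787 1.0314e-04
  solve Keq expr → x = -0.01385; check Q = 1.7010e-06

[L]_eq = 1.0314e-04 M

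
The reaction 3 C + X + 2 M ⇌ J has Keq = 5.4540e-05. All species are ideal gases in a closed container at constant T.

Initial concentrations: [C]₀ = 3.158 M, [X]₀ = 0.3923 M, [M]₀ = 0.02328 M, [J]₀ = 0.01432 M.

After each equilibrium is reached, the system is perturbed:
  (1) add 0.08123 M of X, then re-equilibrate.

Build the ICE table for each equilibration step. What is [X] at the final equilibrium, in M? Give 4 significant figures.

[X]_eq = 0.4878 M

Q₀ = 2.139 vs Keq = 5.4540e-05 ⇒ Q>K, reverse
Step 1:
                  C         X         M         J
  init        3.158    0.3923   0.02328   0.01432
  Δ         0.04295   0.01432   0.02864  -0.01432
  eq          3.201    0.4066   0.05192 1.9604e-06
  solve Keq expr → x = -0.01432; check Q = 5.4540e-05
Then add 0.08123 M of X.
Step 2:
                  C         X         M         J
  init        3.201    0.4878   0.05192 1.9604e-06
  Δ       -1.1747e-06 -3.9155e-07 -7.8311e-07 3.9155e-07
  eq          3.201    0.4878   0.05192 2.3519e-06
  solve Keq expr → x = 3.9155e-07; check Q = 5.4540e-05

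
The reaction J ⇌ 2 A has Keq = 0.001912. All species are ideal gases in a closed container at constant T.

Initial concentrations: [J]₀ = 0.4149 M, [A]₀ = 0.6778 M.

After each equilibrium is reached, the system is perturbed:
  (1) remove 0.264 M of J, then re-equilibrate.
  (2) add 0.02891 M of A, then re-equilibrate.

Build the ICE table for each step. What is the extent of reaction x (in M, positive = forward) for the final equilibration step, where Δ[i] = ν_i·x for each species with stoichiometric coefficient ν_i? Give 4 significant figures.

x = -0.01423 M

Q₀ = 1.107 vs Keq = 0.001912 ⇒ Q>K, reverse
Step 1:
                   J          A
  I           0.4149     0.6778
  C           0.3202    -0.6403
  E           0.7351    0.03749
  solve Keq expr → x = -0.3202; check Q = 0.001912
Then remove 0.264 M of J.
Step 2:
                   J          A
  I           0.4711    0.03749
  C         0.003681  -0.007361
  E           0.4747    0.03013
  solve Keq expr → x = -0.003681; check Q = 0.001912
Then add 0.02891 M of A.
Step 3:
                   J          A
  I           0.4747    0.05904
  C          0.01423   -0.02846
  E            0.489    0.03058
  solve Keq expr → x = -0.01423; check Q = 0.001912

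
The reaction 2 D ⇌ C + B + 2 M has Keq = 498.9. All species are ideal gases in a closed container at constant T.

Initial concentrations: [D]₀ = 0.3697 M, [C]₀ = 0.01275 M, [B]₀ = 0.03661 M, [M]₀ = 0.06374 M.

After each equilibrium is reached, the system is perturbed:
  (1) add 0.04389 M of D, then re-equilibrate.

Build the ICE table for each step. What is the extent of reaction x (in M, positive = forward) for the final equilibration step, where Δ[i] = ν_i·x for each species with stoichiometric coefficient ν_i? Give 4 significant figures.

Q₀ = 1.3875e-05 vs Keq = 498.9 ⇒ Q<K, forward
Step 1:
                    D           C           B           M
  Initial      0.3697     0.01275     0.03661     0.06374
  Change      -0.3657      0.1829      0.1829      0.3657
  Equil      0.003984      0.1956      0.2195      0.4295
  solve Keq expr → x = 0.1829; check Q = 498.9
Then add 0.04389 M of D.
Step 2:
                    D           C           B           M
  Initial     0.04787      0.1956      0.2195      0.4295
  Change     -0.04303     0.02152     0.02152     0.04303
  Equil      0.004839      0.2171       0.241      0.4725
  solve Keq expr → x = 0.02152; check Q = 498.9

x = 0.02152 M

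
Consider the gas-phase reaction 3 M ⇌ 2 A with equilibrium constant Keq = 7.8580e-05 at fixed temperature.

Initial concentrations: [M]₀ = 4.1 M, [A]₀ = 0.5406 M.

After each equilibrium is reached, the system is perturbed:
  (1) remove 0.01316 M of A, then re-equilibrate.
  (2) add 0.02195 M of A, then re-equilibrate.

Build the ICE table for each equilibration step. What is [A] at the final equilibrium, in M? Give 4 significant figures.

Q₀ = 0.00424 vs Keq = 7.8580e-05 ⇒ Q>K, reverse
Step 1:
                   M          A
  I              4.1     0.5406
  C           0.6723    -0.4482
  E            4.772    0.09242
  solve Keq expr → x = -0.2241; check Q = 7.8580e-05
Then remove 0.01316 M of A.
Step 2:
                   M          A
  I            4.772    0.07926
  C         -0.01892    0.01261
  E            4.753    0.09187
  solve Keq expr → x = 0.006306; check Q = 7.8580e-05
Then add 0.02195 M of A.
Step 3:
                   M          A
  I            4.753     0.1138
  C          0.03155   -0.02103
  E            4.785    0.09278
  solve Keq expr → x = -0.01052; check Q = 7.8580e-05

[A]_eq = 0.09278 M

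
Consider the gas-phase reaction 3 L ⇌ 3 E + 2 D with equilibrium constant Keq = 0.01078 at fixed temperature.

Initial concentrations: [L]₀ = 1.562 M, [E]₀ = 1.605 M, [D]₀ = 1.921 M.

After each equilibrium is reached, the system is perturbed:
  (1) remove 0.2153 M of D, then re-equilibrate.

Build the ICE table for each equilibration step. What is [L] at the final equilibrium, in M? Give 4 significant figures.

[L]_eq = 2.599 M

Q₀ = 4.003 vs Keq = 0.01078 ⇒ Q>K, reverse
Step 1:
                  L         E         D
  Initial     1.562     1.605     1.921
  Change      1.086    -1.086   -0.7241
  Equil       2.648    0.5189     1.197
  solve Keq expr → x = -0.362; check Q = 0.01078
Then remove 0.2153 M of D.
Step 2:
                  L         E         D
  Initial     2.648    0.5189    0.9816
  Change   -0.04957   0.04957   0.03304
  Equil       2.599    0.5685     1.015
  solve Keq expr → x = 0.01652; check Q = 0.01078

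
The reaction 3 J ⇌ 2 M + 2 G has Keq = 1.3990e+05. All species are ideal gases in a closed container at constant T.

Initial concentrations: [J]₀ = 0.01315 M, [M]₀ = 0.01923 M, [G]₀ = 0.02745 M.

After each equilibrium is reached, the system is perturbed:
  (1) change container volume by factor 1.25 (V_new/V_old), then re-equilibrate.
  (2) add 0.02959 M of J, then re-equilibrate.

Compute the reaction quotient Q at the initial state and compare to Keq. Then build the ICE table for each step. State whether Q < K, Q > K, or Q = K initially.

Q₀ = 0.1225; Q < K (proceeds forward)

Q₀ = 0.1225 vs Keq = 1.3990e+05 ⇒ Q<K, forward
Step 1:
                   J          M          G
  I          0.01315    0.01923    0.02745
  C         -0.01296   0.008638   0.008638
  E       1.9336e-04    0.02787    0.03609
  solve Keq expr → x = 0.004319; check Q = 1.3990e+05
Then change container volume by factor 1.25 (V_new/V_old).
Step 2:
                   J          M          G
  I       1.5469e-04    0.02229    0.02887
  C       -1.1032e-05 7.3550e-06 7.3550e-06
  E       1.4366e-04     0.0223    0.02888
  solve Keq expr → x = 3.6775e-06; check Q = 1.3990e+05
Then add 0.02959 M of J.
Step 3:
                   J          M          G
  I          0.02973     0.0223    0.02888
  C         -0.02942    0.01962    0.01962
  E       3.0911e-04    0.04192    0.04849
  solve Keq expr → x = 0.009808; check Q = 1.3990e+05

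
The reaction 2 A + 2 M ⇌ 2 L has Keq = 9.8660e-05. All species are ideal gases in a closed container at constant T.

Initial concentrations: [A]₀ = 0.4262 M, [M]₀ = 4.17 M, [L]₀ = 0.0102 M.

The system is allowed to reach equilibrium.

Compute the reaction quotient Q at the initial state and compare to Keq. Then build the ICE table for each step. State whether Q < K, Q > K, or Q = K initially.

Q₀ = 3.2938e-05 vs Keq = 9.8660e-05 ⇒ Q<K, forward
Step 1:
                    A           M           L
  I            0.4262        4.17      0.0102
  C         -0.007128   -0.007128    0.007128
  E            0.4191       4.163     0.01733
  solve Keq expr → x = 0.003564; check Q = 9.8660e-05

Q₀ = 3.2938e-05; Q < K (proceeds forward)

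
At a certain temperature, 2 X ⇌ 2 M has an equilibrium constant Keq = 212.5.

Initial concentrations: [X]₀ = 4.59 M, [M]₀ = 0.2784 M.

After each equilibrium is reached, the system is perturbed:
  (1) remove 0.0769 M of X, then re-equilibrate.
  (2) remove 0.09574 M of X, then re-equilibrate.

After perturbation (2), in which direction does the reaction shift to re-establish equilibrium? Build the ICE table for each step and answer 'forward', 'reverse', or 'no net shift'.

Direction: reverse

Q₀ = 0.003679 vs Keq = 212.5 ⇒ Q<K, forward
Step 1:
                   X          M
  init          4.59     0.2784
  Δ           -4.277      4.277
  eq          0.3125      4.556
  solve Keq expr → x = 2.139; check Q = 212.5
Then remove 0.0769 M of X.
Step 2:
                   X          M
  init        0.2356      4.556
  Δ          0.07196   -0.07196
  eq          0.3076      4.484
  solve Keq expr → x = -0.03598; check Q = 212.5
Then remove 0.09574 M of X.
Step 3:
                   X          M
  init        0.2119      4.484
  Δ          0.08959   -0.08959
  eq          0.3014      4.394
  solve Keq expr → x = -0.0448; check Q = 212.5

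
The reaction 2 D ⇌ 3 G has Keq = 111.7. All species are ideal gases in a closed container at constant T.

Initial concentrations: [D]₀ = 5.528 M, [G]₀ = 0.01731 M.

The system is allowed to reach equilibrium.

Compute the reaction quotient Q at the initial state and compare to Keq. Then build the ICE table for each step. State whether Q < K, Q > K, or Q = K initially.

Q₀ = 1.6973e-07 vs Keq = 111.7 ⇒ Q<K, forward
Step 1:
                  D         G
  Initial     5.528   0.01731
  Change     -4.086     6.129
  Equil       1.442     6.147
  solve Keq expr → x = 2.043; check Q = 111.7

Q₀ = 1.6973e-07; Q < K (proceeds forward)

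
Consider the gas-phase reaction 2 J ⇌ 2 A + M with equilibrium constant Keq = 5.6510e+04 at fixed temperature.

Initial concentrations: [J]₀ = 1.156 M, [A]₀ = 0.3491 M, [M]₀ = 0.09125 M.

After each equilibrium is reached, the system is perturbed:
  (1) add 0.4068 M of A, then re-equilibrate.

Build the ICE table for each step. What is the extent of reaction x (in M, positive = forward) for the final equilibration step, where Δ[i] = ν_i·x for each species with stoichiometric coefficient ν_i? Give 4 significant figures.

Q₀ = 0.008322 vs Keq = 5.6510e+04 ⇒ Q<K, forward
Step 1:
                  J         A         M
  I           1.156    0.3491   0.09125
  C          -1.151     1.151    0.5754
  E        0.005152       1.5    0.6667
  solve Keq expr → x = 0.5754; check Q = 5.6510e+04
Then add 0.4068 M of A.
Step 2:
                  J         A         M
  I        0.005152     1.907    0.6667
  C        0.001389 -0.001389 -6.9454e-04
  E        0.006541     1.905     0.666
  solve Keq expr → x = -6.9454e-04; check Q = 5.6510e+04

x = -6.9454e-04 M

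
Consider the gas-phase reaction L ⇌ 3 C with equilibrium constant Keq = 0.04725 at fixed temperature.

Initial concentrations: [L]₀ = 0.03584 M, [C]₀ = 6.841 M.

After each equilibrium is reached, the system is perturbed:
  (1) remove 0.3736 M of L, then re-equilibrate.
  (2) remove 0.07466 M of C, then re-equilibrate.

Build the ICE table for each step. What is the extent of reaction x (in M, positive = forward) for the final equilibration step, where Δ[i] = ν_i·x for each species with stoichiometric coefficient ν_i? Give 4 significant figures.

Q₀ = 8933 vs Keq = 0.04725 ⇒ Q>K, reverse
Step 1:
                    L           C
  init        0.03584       6.841
  Δ             2.125      -6.374
  eq             2.16      0.4674
  solve Keq expr → x = -2.125; check Q = 0.04725
Then remove 0.3736 M of L.
Step 2:
                    L           C
  init          1.787      0.4674
  Δ          0.009301     -0.0279
  eq            1.796      0.4395
  solve Keq expr → x = -0.009301; check Q = 0.04725
Then remove 0.07466 M of C.
Step 3:
                    L           C
  init          1.796      0.3648
  Δ          -0.02423     0.07268
  eq            1.772      0.4375
  solve Keq expr → x = 0.02423; check Q = 0.04725

x = 0.02423 M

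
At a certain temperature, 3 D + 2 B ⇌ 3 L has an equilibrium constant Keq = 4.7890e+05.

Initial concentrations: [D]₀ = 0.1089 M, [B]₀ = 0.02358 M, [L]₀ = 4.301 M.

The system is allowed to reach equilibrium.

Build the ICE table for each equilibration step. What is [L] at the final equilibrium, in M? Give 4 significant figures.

Q₀ = 1.1080e+08 vs Keq = 4.7890e+05 ⇒ Q>K, reverse
Step 1:
                   D          B          L
  Initial     0.1089    0.02358      4.301
  Change      0.1265    0.08433    -0.1265
  Equil       0.2354     0.1079      4.175
  solve Keq expr → x = -0.04217; check Q = 4.7890e+05

[L]_eq = 4.175 M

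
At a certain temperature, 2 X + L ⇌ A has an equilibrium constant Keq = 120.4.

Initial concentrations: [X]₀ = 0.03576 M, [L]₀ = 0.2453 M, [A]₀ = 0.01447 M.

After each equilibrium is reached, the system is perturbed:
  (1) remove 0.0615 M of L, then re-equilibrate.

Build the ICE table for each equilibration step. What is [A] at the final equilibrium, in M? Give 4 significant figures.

Q₀ = 46.13 vs Keq = 120.4 ⇒ Q<K, forward
Step 1:
                  X         L         A
  I         0.03576    0.2453   0.01447
  C       -0.009867 -0.004933  0.004933
  E         0.02589    0.2404    0.0194
  solve Keq expr → x = 0.004933; check Q = 120.4
Then remove 0.0615 M of L.
Step 2:
                  X         L         A
  I         0.02589    0.1789    0.0194
  C        0.002875  0.001437 -0.001437
  E         0.02877    0.1803   0.01797
  solve Keq expr → x = -0.001437; check Q = 120.4

[A]_eq = 0.01797 M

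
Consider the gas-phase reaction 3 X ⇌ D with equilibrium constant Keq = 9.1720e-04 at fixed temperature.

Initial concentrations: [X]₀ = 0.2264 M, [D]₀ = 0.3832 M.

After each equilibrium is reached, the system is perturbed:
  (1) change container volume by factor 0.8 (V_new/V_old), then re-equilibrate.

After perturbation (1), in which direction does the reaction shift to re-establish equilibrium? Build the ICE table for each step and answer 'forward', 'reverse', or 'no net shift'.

Direction: forward

Q₀ = 33.02 vs Keq = 9.1720e-04 ⇒ Q>K, reverse
Step 1:
                  X         D
  Initial    0.2264    0.3832
  Change      1.143   -0.3808
  Equil       1.369  0.002353
  solve Keq expr → x = -0.3808; check Q = 9.1720e-04
Then change container volume by factor 0.8 (V_new/V_old).
Step 2:
                  X         D
  Initial     1.711  0.002941
  Change  -0.004847  0.001616
  Equil       1.706  0.004557
  solve Keq expr → x = 0.001616; check Q = 9.1720e-04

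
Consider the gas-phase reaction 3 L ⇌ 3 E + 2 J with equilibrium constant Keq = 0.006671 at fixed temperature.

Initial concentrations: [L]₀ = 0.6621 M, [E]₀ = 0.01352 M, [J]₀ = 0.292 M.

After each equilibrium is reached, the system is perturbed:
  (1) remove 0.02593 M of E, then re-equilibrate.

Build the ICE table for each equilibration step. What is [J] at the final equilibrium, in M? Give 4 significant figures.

[J]_eq = 0.4104 M

Q₀ = 7.2598e-07 vs Keq = 0.006671 ⇒ Q<K, forward
Step 1:
                    L           E           J
  I            0.6621     0.01352       0.292
  C           -0.1606      0.1606      0.1071
  E            0.5015      0.1742      0.3991
  solve Keq expr → x = 0.05354; check Q = 0.006671
Then remove 0.02593 M of E.
Step 2:
                    L           E           J
  I            0.5015      0.1482      0.3991
  C          -0.01694     0.01694      0.0113
  E            0.4845      0.1652      0.4104
  solve Keq expr → x = 0.005648; check Q = 0.006671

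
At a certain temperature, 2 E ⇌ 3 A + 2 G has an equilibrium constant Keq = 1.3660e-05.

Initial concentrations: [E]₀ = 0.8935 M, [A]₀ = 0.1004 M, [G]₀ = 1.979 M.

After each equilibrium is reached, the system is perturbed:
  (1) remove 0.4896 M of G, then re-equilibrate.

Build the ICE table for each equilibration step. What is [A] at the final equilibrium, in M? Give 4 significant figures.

[A]_eq = 0.01814 M

Q₀ = 0.004965 vs Keq = 1.3660e-05 ⇒ Q>K, reverse
Step 1:
                  E         A         G
  init       0.8935    0.1004     1.979
  Δ         0.05697  -0.08545  -0.05697
  eq         0.9505   0.01495     1.922
  solve Keq expr → x = -0.02848; check Q = 1.3660e-05
Then remove 0.4896 M of G.
Step 2:
                  E         A         G
  init       0.9505   0.01495     1.432
  Δ       -0.002128  0.003192  0.002128
  eq         0.9483   0.01814     1.435
  solve Keq expr → x = 0.001064; check Q = 1.3660e-05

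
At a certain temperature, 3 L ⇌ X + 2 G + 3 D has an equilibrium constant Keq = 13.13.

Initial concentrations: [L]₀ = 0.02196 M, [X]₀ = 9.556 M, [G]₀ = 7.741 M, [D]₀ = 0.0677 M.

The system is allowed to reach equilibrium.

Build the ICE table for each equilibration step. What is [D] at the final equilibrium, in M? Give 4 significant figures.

Q₀ = 1.6778e+04 vs Keq = 13.13 ⇒ Q>K, reverse
Step 1:
                    L           X           G           D
  I           0.02196       9.556       7.741      0.0677
  C           0.04781    -0.01594    -0.03187    -0.04781
  E           0.06977        9.54       7.709     0.01989
  solve Keq expr → x = -0.01594; check Q = 13.13

[D]_eq = 0.01989 M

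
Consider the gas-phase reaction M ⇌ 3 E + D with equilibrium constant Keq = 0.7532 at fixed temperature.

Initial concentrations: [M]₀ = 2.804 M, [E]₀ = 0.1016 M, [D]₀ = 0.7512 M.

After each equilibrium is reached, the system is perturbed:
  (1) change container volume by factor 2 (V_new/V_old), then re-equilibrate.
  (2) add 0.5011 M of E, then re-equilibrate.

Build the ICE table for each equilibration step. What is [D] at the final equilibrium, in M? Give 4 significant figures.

[D]_eq = 0.5784 M

Q₀ = 2.8097e-04 vs Keq = 0.7532 ⇒ Q<K, forward
Step 1:
                  M         E         D
  init        2.804    0.1016    0.7512
  Δ         -0.3605     1.081    0.3605
  eq          2.444     1.183     1.112
  solve Keq expr → x = 0.3605; check Q = 0.7532
Then change container volume by factor 2 (V_new/V_old).
Step 2:
                  M         E         D
  init        1.222    0.5915    0.5558
  Δ         -0.1511    0.4534    0.1511
  eq          1.071     1.045     0.707
  solve Keq expr → x = 0.1511; check Q = 0.7532
Then add 0.5011 M of E.
Step 3:
                  M         E         D
  init        1.071     1.546     0.707
  Δ          0.1286   -0.3857   -0.1286
  eq          1.199      1.16    0.5784
  solve Keq expr → x = -0.1286; check Q = 0.7532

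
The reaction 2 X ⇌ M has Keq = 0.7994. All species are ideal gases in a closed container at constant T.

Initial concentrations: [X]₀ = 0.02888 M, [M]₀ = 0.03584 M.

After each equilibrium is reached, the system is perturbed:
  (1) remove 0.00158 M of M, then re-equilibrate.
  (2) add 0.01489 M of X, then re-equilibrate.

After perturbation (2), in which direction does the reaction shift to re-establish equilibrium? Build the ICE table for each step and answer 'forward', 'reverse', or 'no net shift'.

Direction: forward

Q₀ = 42.97 vs Keq = 0.7994 ⇒ Q>K, reverse
Step 1:
                  X         M
  I         0.02888   0.03584
  C         0.05926  -0.02963
  E         0.08814   0.00621
  solve Keq expr → x = -0.02963; check Q = 0.7994
Then remove 0.00158 M of M.
Step 2:
                  X         M
  I         0.08814   0.00463
  C       -0.002473  0.001236
  E         0.08567  0.005867
  solve Keq expr → x = 0.001236; check Q = 0.7994
Then add 0.01489 M of X.
Step 3:
                  X         M
  I          0.1006  0.005867
  C       -0.003368  0.001684
  E         0.09719  0.007551
  solve Keq expr → x = 0.001684; check Q = 0.7994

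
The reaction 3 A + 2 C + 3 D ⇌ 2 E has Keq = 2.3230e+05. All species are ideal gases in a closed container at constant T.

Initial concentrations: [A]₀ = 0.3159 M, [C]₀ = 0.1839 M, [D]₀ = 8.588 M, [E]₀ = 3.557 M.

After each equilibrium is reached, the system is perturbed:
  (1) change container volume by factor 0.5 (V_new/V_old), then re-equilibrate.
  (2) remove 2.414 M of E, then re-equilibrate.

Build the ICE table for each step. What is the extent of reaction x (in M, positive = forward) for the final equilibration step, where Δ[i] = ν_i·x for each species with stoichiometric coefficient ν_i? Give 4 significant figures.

Q₀ = 18.74 vs Keq = 2.3230e+05 ⇒ Q<K, forward
Step 1:
                    A           C           D           E
  init         0.3159      0.1839       8.588       3.557
  Δ           -0.2484     -0.1656     -0.2484      0.1656
  eq          0.06749     0.01829        8.34       3.723
  solve Keq expr → x = 0.0828; check Q = 2.3230e+05
Then change container volume by factor 0.5 (V_new/V_old).
Step 2:
                    A           C           D           E
  init          0.135     0.03658       16.68       7.445
  Δ          -0.04266    -0.02844    -0.04266     0.02844
  eq          0.09232    0.008147       16.64       7.474
  solve Keq expr → x = 0.01422; check Q = 2.3230e+05
Then remove 2.414 M of E.
Step 3:
                    A           C           D           E
  init        0.09232    0.008147       16.64        5.06
  Δ         -0.003453   -0.002302   -0.003453    0.002302
  eq          0.08887    0.005844       16.63       5.062
  solve Keq expr → x = 0.001151; check Q = 2.3230e+05

x = 0.001151 M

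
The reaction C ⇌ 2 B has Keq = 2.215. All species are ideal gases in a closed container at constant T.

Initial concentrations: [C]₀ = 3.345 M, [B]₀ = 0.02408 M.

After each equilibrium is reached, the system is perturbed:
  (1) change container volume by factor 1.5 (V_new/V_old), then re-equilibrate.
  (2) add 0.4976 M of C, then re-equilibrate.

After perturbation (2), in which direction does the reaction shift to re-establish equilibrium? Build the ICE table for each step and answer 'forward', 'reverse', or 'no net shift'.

Q₀ = 1.7335e-04 vs Keq = 2.215 ⇒ Q<K, forward
Step 1:
                    C           B
  Initial       3.345     0.02408
  Change       -1.102       2.205
  Equil         2.243       2.229
  solve Keq expr → x = 1.102; check Q = 2.215
Then change container volume by factor 1.5 (V_new/V_old).
Step 2:
                    C           B
  Initial       1.495       1.486
  Change      -0.1274      0.2547
  Equil         1.368       1.741
  solve Keq expr → x = 0.1274; check Q = 2.215
Then add 0.4976 M of C.
Step 3:
                    C           B
  Initial       1.865       1.741
  Change      -0.1144      0.2288
  Equil         1.751       1.969
  solve Keq expr → x = 0.1144; check Q = 2.215

Direction: forward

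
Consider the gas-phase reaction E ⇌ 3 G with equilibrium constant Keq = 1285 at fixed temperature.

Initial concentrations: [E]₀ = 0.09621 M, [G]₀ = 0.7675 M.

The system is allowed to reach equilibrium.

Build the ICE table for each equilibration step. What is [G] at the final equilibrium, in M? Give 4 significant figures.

Q₀ = 4.699 vs Keq = 1285 ⇒ Q<K, forward
Step 1:
                    E           G
  init        0.09621      0.7675
  Δ           -0.0953      0.2859
  eq       9.0966e-04       1.053
  solve Keq expr → x = 0.0953; check Q = 1285

[G]_eq = 1.053 M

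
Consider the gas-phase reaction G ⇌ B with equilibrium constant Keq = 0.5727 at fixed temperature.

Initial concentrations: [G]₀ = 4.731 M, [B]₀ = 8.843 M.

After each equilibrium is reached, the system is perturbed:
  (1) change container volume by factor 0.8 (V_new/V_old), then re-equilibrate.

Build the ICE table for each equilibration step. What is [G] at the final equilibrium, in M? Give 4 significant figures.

Q₀ = 1.869 vs Keq = 0.5727 ⇒ Q>K, reverse
Step 1:
                    G           B
  Initial       4.731       8.843
  Change          3.9        -3.9
  Equil         8.631       4.943
  solve Keq expr → x = -3.9; check Q = 0.5727
Then change container volume by factor 0.8 (V_new/V_old).
Step 2:
                    G           B
  Initial       10.79       6.179
  Change            0           0
  Equil         10.79       6.179
  solve Keq expr → x = 0; check Q = 0.5727

[G]_eq = 10.79 M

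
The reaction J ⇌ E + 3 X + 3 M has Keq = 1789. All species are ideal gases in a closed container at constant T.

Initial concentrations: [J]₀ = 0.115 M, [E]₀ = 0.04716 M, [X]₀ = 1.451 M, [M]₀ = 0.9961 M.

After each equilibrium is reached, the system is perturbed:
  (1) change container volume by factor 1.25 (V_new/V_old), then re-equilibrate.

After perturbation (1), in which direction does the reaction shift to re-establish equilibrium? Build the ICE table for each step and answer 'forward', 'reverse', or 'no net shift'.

Direction: forward

Q₀ = 1.238 vs Keq = 1789 ⇒ Q<K, forward
Step 1:
                   J          E          X          M
  I            0.115    0.04716      1.451     0.9961
  C          -0.1138     0.1138     0.3413     0.3413
  E         0.001239     0.1609      1.792      1.337
  solve Keq expr → x = 0.1138; check Q = 1789
Then change container volume by factor 1.25 (V_new/V_old).
Step 2:
                   J          E          X          M
  I       9.9102e-04     0.1287      1.434       1.07
  C       -7.2696e-04 7.2696e-04   0.002181   0.002181
  E       2.6406e-04     0.1295      1.436      1.072
  solve Keq expr → x = 7.2696e-04; check Q = 1789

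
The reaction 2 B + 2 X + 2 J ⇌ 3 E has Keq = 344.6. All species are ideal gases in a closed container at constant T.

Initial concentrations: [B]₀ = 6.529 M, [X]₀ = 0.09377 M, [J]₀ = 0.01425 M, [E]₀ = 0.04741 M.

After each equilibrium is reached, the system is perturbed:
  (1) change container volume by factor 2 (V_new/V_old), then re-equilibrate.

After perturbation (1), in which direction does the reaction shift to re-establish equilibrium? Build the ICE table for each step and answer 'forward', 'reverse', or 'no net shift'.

Q₀ = 1.4 vs Keq = 344.6 ⇒ Q<K, forward
Step 1:
                    B           X           J           E
  Initial       6.529     0.09377     0.01425     0.04741
  Change     -0.01252    -0.01252    -0.01252     0.01878
  Equil         6.516     0.08125    0.001732     0.06619
  solve Keq expr → x = 0.006259; check Q = 344.6
Then change container volume by factor 2 (V_new/V_old).
Step 2:
                    B           X           J           E
  Initial       3.258     0.04063  8.6620e-04     0.03309
  Change       0.0013      0.0013      0.0013    -0.00195
  Equil          3.26     0.04193    0.002166     0.03114
  solve Keq expr → x = -6.5010e-04; check Q = 344.6

Direction: reverse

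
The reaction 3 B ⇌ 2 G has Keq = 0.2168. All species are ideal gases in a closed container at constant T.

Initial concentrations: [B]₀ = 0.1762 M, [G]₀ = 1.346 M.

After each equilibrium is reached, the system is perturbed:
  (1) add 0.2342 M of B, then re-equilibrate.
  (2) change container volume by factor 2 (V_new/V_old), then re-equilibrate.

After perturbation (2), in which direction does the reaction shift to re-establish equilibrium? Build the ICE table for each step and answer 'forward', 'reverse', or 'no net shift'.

Direction: reverse

Q₀ = 331.2 vs Keq = 0.2168 ⇒ Q>K, reverse
Step 1:
                  B         G
  Initial    0.1762     1.346
  Change       1.06   -0.7064
  Equil       1.236    0.6396
  solve Keq expr → x = -0.3532; check Q = 0.2168
Then add 0.2342 M of B.
Step 2:
                  B         G
  Initial      1.47    0.6396
  Change    -0.1272   0.08482
  Equil       1.343    0.7245
  solve Keq expr → x = 0.04241; check Q = 0.2168
Then change container volume by factor 2 (V_new/V_old).
Step 3:
                  B         G
  Initial    0.6714    0.3622
  Change    0.08443  -0.05629
  Equil      0.7558    0.3059
  solve Keq expr → x = -0.02814; check Q = 0.2168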